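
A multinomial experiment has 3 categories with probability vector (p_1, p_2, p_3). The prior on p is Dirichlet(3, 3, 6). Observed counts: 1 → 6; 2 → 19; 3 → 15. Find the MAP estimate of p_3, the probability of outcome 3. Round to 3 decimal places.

The posterior is Dirichlet(αᵢ + nᵢ) = Dirichlet(9, 22, 21).
For a Dirichlet(a₁,…,a_K) with all aᵢ > 1, the mode has j-th component (aⱼ − 1)/(Σaᵢ − K).
Here Σaᵢ = 52 and K = 3, so p_3 = (21 − 1)/(52 − 3) = 20/49 ≈ 0.408.

MAP estimate: 0.408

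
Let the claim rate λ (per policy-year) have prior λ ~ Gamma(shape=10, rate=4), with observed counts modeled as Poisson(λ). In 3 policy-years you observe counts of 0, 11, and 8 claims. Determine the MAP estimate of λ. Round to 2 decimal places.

λ̂_MAP = 4.00

Σxᵢ = 0+11+8 = 19, with n = 3.
Posterior ∝ λ^9e^(−4λ) · λ^19e^(−3λ) = λ^28e^(−7λ), i.e. Gamma(shape=29, rate=7).
The mode of a Gamma(a, b) with a ≥ 1 (shape–rate) is (a−1)/b = 28/7 ≈ 4.00.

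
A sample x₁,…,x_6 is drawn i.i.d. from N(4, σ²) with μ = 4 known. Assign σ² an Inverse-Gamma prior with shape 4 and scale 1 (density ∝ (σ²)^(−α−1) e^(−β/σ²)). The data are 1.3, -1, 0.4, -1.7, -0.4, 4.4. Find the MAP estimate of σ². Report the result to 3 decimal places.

σ̂²_MAP = 6.204

Sum of squared deviations about the known mean: SS = (1.3−4)² + (-1−4)² + (0.4−4)² + (-1.7−4)² + (-0.4−4)² + (4.4−4)² = 97.26.
The Normal likelihood contributes (σ²)^(−n/2) exp(−SS/(2σ²)), so the posterior is Inverse-Gamma(α + n/2, β + SS/2) = Inverse-Gamma(7, 49.63).
The mode of Inverse-Gamma(a, b) is b/(a+1) = 49.63/8 ≈ 6.204.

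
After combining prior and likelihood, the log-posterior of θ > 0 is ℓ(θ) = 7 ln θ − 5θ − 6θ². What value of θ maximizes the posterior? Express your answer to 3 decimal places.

ℓ'(θ) = 7/θ − 5 − 12θ. Setting this to zero and multiplying by θ: 12θ² + 5θ − 7 = 0.
θ = (−5 + √(5² + 4·12·7)) / (2·12) = (−5 + √361) / 24 = (−5 + 19)/24 = 7/12.
ℓ''(θ) = −7/θ² − 12 < 0, confirming a maximum.

θ̂_MAP = 0.583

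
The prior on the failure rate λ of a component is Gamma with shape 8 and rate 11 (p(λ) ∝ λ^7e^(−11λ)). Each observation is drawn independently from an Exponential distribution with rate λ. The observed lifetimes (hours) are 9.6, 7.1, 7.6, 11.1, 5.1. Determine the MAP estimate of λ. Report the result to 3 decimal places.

λ̂_MAP = 0.233

The Exponential(rate=λ) likelihood is ∝ λ^n e^(−λΣtᵢ). Here n = 5 and Σtᵢ = 9.6 + 7.1 + 7.6 + 11.1 + 5.1 = 40.5.
Posterior ∝ λ^7e^(−11λ) · λ^5e^(−40.5λ) = λ^12e^(−51.5λ), i.e. Gamma(13, 51.5).
Mode = (a−1)/b = 12/51.5 ≈ 0.233.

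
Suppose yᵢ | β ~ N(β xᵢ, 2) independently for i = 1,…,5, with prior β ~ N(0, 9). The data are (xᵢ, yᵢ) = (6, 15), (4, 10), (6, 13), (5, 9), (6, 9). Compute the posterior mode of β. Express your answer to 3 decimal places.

log p(β | y) = −Σ(yᵢ − βxᵢ)²/(2·2) − β²/(2·9) + const.
Setting the derivative to zero: Σxᵢ(yᵢ − βxᵢ)/2 − β/9 = 0, so β = Σxᵢyᵢ / (Σxᵢ² + σ²/τ²).
Σxᵢyᵢ = 6·15 + 4·10 + 6·13 + 5·9 + 6·9 = 307; Σxᵢ² = 149; σ²/τ² = 2/9.
β̂_MAP = 307 / (149 + 2/9) = 307/(1343/9) = 2763/1343 ≈ 2.057.

β̂_MAP = 2.057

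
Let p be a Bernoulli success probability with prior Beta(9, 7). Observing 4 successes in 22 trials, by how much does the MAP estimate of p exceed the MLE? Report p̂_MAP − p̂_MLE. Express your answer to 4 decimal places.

MAP − MLE = 0.1515

Posterior is Beta(13, 25); MAP = (13−1)/(38−2) = 12/36 ≈ 0.33333.
MLE ignores the prior: p̂_MLE = k/n = 4/22 ≈ 0.18182.
Difference = 12/36 − 4/22 = 5/33 ≈ 0.1515.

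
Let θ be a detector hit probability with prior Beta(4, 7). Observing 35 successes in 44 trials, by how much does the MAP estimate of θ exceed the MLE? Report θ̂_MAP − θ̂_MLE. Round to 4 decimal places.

MAP − MLE = -0.0785

Posterior is Beta(39, 16); MAP = (39−1)/(55−2) = 38/53 ≈ 0.71698.
MLE ignores the prior: θ̂_MLE = k/n = 35/44 ≈ 0.79545.
Difference = 38/53 − 35/44 = -183/2332 ≈ -0.0785.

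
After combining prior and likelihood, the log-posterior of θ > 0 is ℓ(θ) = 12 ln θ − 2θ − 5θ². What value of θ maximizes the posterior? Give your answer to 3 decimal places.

ℓ'(θ) = 12/θ − 2 − 10θ. Setting this to zero and multiplying by θ: 10θ² + 2θ − 12 = 0.
θ = (−2 + √(2² + 4·10·12)) / (2·10) = (−2 + √484) / 20 = (−2 + 22)/20 = 1.
ℓ''(θ) = −12/θ² − 10 < 0, confirming a maximum.

θ̂_MAP = 1.000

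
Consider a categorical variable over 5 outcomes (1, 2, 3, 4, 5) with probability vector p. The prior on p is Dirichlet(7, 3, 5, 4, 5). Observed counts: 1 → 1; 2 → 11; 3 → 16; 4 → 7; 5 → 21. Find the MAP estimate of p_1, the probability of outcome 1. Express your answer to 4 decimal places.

MAP estimate: 0.0933

The posterior is Dirichlet(αᵢ + nᵢ) = Dirichlet(8, 14, 21, 11, 26).
For a Dirichlet(a₁,…,a_K) with all aᵢ > 1, the mode has j-th component (aⱼ − 1)/(Σaᵢ − K).
Here Σaᵢ = 80 and K = 5, so p_1 = (8 − 1)/(80 − 5) = 7/75 ≈ 0.0933.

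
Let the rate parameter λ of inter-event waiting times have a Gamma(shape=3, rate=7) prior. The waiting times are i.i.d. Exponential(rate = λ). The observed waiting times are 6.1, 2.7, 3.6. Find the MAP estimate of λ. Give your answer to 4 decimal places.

The Exponential(rate=λ) likelihood is ∝ λ^n e^(−λΣtᵢ). Here n = 3 and Σtᵢ = 6.1 + 2.7 + 3.6 = 12.4.
Posterior ∝ λ^2e^(−7λ) · λ^3e^(−12.4λ) = λ^5e^(−19.4λ), i.e. Gamma(6, 19.4).
Mode = (a−1)/b = 5/19.4 ≈ 0.2577.

λ̂_MAP = 0.2577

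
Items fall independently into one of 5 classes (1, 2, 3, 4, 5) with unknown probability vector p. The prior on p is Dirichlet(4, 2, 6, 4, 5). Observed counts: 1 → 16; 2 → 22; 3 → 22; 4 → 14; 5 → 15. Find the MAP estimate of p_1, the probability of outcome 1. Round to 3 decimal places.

MAP estimate: 0.181

The posterior is Dirichlet(αᵢ + nᵢ) = Dirichlet(20, 24, 28, 18, 20).
For a Dirichlet(a₁,…,a_K) with all aᵢ > 1, the mode has j-th component (aⱼ − 1)/(Σaᵢ − K).
Here Σaᵢ = 110 and K = 5, so p_1 = (20 − 1)/(110 − 5) = 19/105 ≈ 0.181.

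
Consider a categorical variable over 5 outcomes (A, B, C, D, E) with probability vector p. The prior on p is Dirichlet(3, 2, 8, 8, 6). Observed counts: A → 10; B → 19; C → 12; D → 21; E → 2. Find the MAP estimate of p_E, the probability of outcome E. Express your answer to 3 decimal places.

MAP estimate of p_E = 0.081

The posterior is Dirichlet(αᵢ + nᵢ) = Dirichlet(13, 21, 20, 29, 8).
For a Dirichlet(a₁,…,a_K) with all aᵢ > 1, the mode has j-th component (aⱼ − 1)/(Σaᵢ − K).
Here Σaᵢ = 91 and K = 5, so p_E = (8 − 1)/(91 − 5) = 7/86 ≈ 0.081.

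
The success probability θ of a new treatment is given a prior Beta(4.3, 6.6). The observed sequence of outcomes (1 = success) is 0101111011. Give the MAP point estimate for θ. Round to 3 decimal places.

θ̂_MAP = 0.545

Prior: Beta(4.3, 6.6).
Data: 7 successes in 10 trials (from the sequence). The binomial likelihood contributes θ^7(1−θ)^3, so the posterior is Beta(4.3+7, 6.6+3) = Beta(11.3, 9.6).
For Beta(a, b) with a, b > 1 the mode is (a−1)/(a+b−2) = 10.3/18.9 ≈ 0.545.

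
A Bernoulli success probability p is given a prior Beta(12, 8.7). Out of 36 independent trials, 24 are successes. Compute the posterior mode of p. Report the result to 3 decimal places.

p̂_MAP = 0.640

Prior: Beta(12, 8.7).
Data: 24 successes in 36 trials. The binomial likelihood contributes p^24(1−p)^12, so the posterior is Beta(12+24, 8.7+12) = Beta(36, 20.7).
For Beta(a, b) with a, b > 1 the mode is (a−1)/(a+b−2) = 35/54.7 ≈ 0.640.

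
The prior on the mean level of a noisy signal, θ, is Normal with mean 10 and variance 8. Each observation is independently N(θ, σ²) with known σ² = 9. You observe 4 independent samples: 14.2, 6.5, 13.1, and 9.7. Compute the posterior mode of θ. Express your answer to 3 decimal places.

n = 4; x̄ = (14.2 + 6.5 + 13.1 + 9.7)/4 = 43.5/4 = 10.875.
For a Normal prior and Normal likelihood with known variance, the posterior is Normal; its mode equals its mean, the precision-weighted average.
Prior precision 1/σ₀² = 1/8 = 0.125; data precision n/σ² = 4/9.
θ̂ = (0.125·10 + (4/9)·10.875) / (0.125 + 4/9) = (73/12)/(41/72) = 438/41 ≈ 10.683.

θ̂_MAP = 10.683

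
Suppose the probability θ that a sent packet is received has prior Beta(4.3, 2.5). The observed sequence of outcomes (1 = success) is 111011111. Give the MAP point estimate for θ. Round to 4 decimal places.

θ̂_MAP = 0.8188

Prior: Beta(4.3, 2.5).
Data: 8 successes in 9 trials (from the sequence). The binomial likelihood contributes θ^8(1−θ)^1, so the posterior is Beta(4.3+8, 2.5+1) = Beta(12.3, 3.5).
For Beta(a, b) with a, b > 1 the mode is (a−1)/(a+b−2) = 11.3/13.8 ≈ 0.8188.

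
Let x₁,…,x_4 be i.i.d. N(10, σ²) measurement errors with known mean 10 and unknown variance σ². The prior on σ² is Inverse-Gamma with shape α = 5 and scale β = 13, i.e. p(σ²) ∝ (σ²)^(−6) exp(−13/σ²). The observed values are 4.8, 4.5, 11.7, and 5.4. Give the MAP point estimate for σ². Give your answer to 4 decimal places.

σ̂²_MAP = 6.7088

Sum of squared deviations about the known mean: SS = (4.8−10)² + (4.5−10)² + (11.7−10)² + (5.4−10)² = 81.34.
The Normal likelihood contributes (σ²)^(−n/2) exp(−SS/(2σ²)), so the posterior is Inverse-Gamma(α + n/2, β + SS/2) = Inverse-Gamma(7, 53.67).
The mode of Inverse-Gamma(a, b) is b/(a+1) = 53.67/8 ≈ 6.7088.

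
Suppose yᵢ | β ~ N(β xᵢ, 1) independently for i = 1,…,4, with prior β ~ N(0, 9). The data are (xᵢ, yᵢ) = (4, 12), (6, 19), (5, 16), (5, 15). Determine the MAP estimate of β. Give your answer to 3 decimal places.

β̂_MAP = 3.104

log p(β | y) = −Σ(yᵢ − βxᵢ)²/(2·1) − β²/(2·9) + const.
Setting the derivative to zero: Σxᵢ(yᵢ − βxᵢ)/1 − β/9 = 0, so β = Σxᵢyᵢ / (Σxᵢ² + σ²/τ²).
Σxᵢyᵢ = 4·12 + 6·19 + 5·16 + 5·15 = 317; Σxᵢ² = 102; σ²/τ² = 1/9.
β̂_MAP = 317 / (102 + 1/9) = 317/(919/9) = 2853/919 ≈ 3.104.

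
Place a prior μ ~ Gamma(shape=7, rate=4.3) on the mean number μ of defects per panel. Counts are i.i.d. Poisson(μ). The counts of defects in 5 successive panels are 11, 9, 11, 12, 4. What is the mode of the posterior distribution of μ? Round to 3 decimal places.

μ̂_MAP = 5.699

Σxᵢ = 11+9+11+12+4 = 47, with n = 5.
Posterior ∝ μ^6e^(−4.3μ) · μ^47e^(−5μ) = μ^53e^(−9.3μ), i.e. Gamma(shape=54, rate=9.3).
The mode of a Gamma(a, b) with a ≥ 1 (shape–rate) is (a−1)/b = 53/9.3 ≈ 5.699.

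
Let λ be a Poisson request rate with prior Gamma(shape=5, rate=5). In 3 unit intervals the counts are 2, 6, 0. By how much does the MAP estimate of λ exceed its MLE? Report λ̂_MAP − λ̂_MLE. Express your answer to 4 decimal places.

Σxᵢ = 8. Posterior is Gamma(13, 8); MAP = (13−1)/8 = 12/8 ≈ 1.50000.
MLE = x̄ = 8/3 ≈ 2.66667.
Difference = 12/8 − 8/3 = -7/6 ≈ -1.1667.

MAP − MLE = -1.1667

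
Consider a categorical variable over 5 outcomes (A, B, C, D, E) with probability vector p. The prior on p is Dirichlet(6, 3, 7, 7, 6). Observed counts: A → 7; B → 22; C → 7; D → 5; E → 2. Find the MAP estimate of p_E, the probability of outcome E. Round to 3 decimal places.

MAP estimate of p_E = 0.104

The posterior is Dirichlet(αᵢ + nᵢ) = Dirichlet(13, 25, 14, 12, 8).
For a Dirichlet(a₁,…,a_K) with all aᵢ > 1, the mode has j-th component (aⱼ − 1)/(Σaᵢ − K).
Here Σaᵢ = 72 and K = 5, so p_E = (8 − 1)/(72 − 5) = 7/67 ≈ 0.104.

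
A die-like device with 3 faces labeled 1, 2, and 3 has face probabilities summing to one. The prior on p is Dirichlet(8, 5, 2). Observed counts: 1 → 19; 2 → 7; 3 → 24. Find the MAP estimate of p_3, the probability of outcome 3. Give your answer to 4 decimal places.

The posterior is Dirichlet(αᵢ + nᵢ) = Dirichlet(27, 12, 26).
For a Dirichlet(a₁,…,a_K) with all aᵢ > 1, the mode has j-th component (aⱼ − 1)/(Σaᵢ − K).
Here Σaᵢ = 65 and K = 3, so p_3 = (26 − 1)/(65 − 3) = 25/62 ≈ 0.4032.

MAP estimate: 0.4032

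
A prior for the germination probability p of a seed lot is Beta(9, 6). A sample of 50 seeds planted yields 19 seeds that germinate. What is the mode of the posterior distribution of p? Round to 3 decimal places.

p̂_MAP = 0.429

Prior: Beta(9, 6).
Data: 19 successes in 50 trials. The binomial likelihood contributes p^19(1−p)^31, so the posterior is Beta(9+19, 6+31) = Beta(28, 37).
For Beta(a, b) with a, b > 1 the mode is (a−1)/(a+b−2) = 27/63 ≈ 0.429.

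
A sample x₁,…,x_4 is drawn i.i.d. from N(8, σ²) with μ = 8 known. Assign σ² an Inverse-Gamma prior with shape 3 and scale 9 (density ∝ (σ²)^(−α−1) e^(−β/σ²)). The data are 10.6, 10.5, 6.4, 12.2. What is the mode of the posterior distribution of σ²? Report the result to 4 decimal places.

σ̂²_MAP = 4.2675

Sum of squared deviations about the known mean: SS = (10.6−8)² + (10.5−8)² + (6.4−8)² + (12.2−8)² = 33.21.
The Normal likelihood contributes (σ²)^(−n/2) exp(−SS/(2σ²)), so the posterior is Inverse-Gamma(α + n/2, β + SS/2) = Inverse-Gamma(5, 25.605).
The mode of Inverse-Gamma(a, b) is b/(a+1) = 25.605/6 ≈ 4.2675.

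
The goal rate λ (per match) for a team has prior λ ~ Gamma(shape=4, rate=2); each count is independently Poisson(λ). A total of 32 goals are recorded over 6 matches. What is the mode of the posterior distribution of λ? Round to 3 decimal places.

λ̂_MAP = 4.375

Σxᵢ = 32, n = 6.
Posterior ∝ λ^3e^(−2λ) · λ^32e^(−6λ) = λ^35e^(−8λ), i.e. Gamma(shape=36, rate=8).
The mode of a Gamma(a, b) with a ≥ 1 (shape–rate) is (a−1)/b = 35/8 ≈ 4.375.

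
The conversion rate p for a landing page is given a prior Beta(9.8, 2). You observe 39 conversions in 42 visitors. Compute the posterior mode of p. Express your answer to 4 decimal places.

p̂_MAP = 0.9228

Prior: Beta(9.8, 2).
Data: 39 successes in 42 trials. The binomial likelihood contributes p^39(1−p)^3, so the posterior is Beta(9.8+39, 2+3) = Beta(48.8, 5).
For Beta(a, b) with a, b > 1 the mode is (a−1)/(a+b−2) = 47.8/51.8 ≈ 0.9228.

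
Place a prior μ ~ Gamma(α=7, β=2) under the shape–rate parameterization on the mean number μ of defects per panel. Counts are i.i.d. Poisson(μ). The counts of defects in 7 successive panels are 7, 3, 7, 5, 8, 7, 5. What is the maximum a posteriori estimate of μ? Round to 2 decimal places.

Σxᵢ = 7+3+7+5+8+7+5 = 42, with n = 7.
Posterior ∝ μ^6e^(−2μ) · μ^42e^(−7μ) = μ^48e^(−9μ), i.e. Gamma(shape=49, rate=9).
The mode of a Gamma(a, b) with a ≥ 1 (shape–rate) is (a−1)/b = 48/9 ≈ 5.33.

μ̂_MAP = 5.33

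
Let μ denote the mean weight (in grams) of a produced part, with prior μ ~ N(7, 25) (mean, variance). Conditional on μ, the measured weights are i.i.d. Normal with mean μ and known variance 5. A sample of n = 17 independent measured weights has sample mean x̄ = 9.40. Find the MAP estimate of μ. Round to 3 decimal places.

μ̂_MAP = 9.372

n = 17, x̄ = 9.40.
For a Normal prior and Normal likelihood with known variance, the posterior is Normal; its mode equals its mean, the precision-weighted average.
Prior precision 1/σ₀² = 1/25 = 0.04; data precision n/σ² = 17/5 = 3.4.
μ̂ = (0.04·7 + 3.4·9.4) / (0.04 + 3.4) = 32.24/3.44 = 403/43 ≈ 9.372.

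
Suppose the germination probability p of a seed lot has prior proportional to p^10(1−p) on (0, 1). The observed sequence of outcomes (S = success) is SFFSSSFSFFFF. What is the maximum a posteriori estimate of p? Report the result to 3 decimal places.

The prior density ∝ p^10(1−p)^1 is the kernel of Beta(11, 2).
Data: 5 successes in 12 trials (from the sequence). The binomial likelihood contributes p^5(1−p)^7, so the posterior is Beta(11+5, 2+7) = Beta(16, 9).
For Beta(a, b) with a, b > 1 the mode is (a−1)/(a+b−2) = 15/23 ≈ 0.652.

p̂_MAP = 0.652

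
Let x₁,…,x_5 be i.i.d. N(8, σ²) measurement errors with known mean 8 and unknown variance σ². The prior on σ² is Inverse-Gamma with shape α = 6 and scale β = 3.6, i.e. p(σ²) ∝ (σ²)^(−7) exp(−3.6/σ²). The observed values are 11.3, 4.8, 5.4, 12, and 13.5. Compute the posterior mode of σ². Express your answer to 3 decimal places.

σ̂²_MAP = 4.281

Sum of squared deviations about the known mean: SS = (11.3−8)² + (4.8−8)² + (5.4−8)² + (12−8)² + (13.5−8)² = 74.14.
The Normal likelihood contributes (σ²)^(−n/2) exp(−SS/(2σ²)), so the posterior is Inverse-Gamma(α + n/2, β + SS/2) = Inverse-Gamma(8.5, 40.67).
The mode of Inverse-Gamma(a, b) is b/(a+1) = 40.67/9.5 ≈ 4.281.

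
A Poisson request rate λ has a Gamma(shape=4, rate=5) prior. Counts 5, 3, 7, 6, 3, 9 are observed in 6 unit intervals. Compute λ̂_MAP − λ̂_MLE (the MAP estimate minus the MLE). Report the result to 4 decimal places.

Σxᵢ = 33. Posterior is Gamma(37, 11); MAP = (37−1)/11 = 36/11 ≈ 3.27273.
MLE = x̄ = 33/6 ≈ 5.50000.
Difference = 36/11 − 33/6 = -49/22 ≈ -2.2273.

MAP − MLE = -2.2273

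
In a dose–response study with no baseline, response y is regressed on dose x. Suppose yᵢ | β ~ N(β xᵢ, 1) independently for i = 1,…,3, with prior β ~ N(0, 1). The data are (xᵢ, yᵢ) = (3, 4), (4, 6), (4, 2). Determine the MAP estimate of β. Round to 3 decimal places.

β̂_MAP = 1.048

log p(β | y) = −Σ(yᵢ − βxᵢ)²/(2·1) − β²/(2·1) + const.
Setting the derivative to zero: Σxᵢ(yᵢ − βxᵢ)/1 − β/1 = 0, so β = Σxᵢyᵢ / (Σxᵢ² + σ²/τ²).
Σxᵢyᵢ = 3·4 + 4·6 + 4·2 = 44; Σxᵢ² = 41; σ²/τ² = 1.
β̂_MAP = 44 / (41 + 1) = 44/42 ≈ 1.048.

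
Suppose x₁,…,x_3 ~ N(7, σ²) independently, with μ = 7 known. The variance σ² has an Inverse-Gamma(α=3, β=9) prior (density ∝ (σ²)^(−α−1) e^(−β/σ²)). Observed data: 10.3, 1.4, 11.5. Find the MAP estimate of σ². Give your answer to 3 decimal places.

σ̂²_MAP = 7.318

Sum of squared deviations about the known mean: SS = (10.3−7)² + (1.4−7)² + (11.5−7)² = 62.5.
The Normal likelihood contributes (σ²)^(−n/2) exp(−SS/(2σ²)), so the posterior is Inverse-Gamma(α + n/2, β + SS/2) = Inverse-Gamma(4.5, 40.25).
The mode of Inverse-Gamma(a, b) is b/(a+1) = 40.25/5.5 ≈ 7.318.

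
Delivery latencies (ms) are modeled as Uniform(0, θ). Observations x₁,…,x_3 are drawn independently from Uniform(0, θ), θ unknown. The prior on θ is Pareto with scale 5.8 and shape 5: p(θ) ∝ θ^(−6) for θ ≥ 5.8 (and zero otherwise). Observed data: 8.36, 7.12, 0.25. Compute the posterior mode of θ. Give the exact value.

θ̂_MAP = 8.36

The Uniform(0, θ) likelihood is θ^(−n) for θ ≥ max(xᵢ), zero otherwise. Here max(xᵢ) = 8.36.
Posterior ∝ θ^(−6) · θ^(−3) = θ^(−9) on θ ≥ max(5.8, 8.36) = 8.36.
This density is strictly decreasing in θ, so the posterior mode lies at the lower boundary of the support.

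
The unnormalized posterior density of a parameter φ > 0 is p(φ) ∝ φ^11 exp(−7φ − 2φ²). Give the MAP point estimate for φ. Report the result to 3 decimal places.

φ̂_MAP = 1.000

ℓ'(φ) = 11/φ − 7 − 4φ. Setting this to zero and multiplying by φ: 4φ² + 7φ − 11 = 0.
φ = (−7 + √(7² + 4·4·11)) / (2·4) = (−7 + √225) / 8 = (−7 + 15)/8 = 1.
ℓ''(φ) = −11/φ² − 4 < 0, confirming a maximum.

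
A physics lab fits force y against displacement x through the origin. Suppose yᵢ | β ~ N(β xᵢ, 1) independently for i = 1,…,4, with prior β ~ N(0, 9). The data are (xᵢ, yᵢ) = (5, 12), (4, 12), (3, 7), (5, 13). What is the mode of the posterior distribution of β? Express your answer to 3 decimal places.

log p(β | y) = −Σ(yᵢ − βxᵢ)²/(2·1) − β²/(2·9) + const.
Setting the derivative to zero: Σxᵢ(yᵢ − βxᵢ)/1 − β/9 = 0, so β = Σxᵢyᵢ / (Σxᵢ² + σ²/τ²).
Σxᵢyᵢ = 5·12 + 4·12 + 3·7 + 5·13 = 194; Σxᵢ² = 75; σ²/τ² = 1/9.
β̂_MAP = 194 / (75 + 1/9) = 194/(676/9) = 873/338 ≈ 2.583.

β̂_MAP = 2.583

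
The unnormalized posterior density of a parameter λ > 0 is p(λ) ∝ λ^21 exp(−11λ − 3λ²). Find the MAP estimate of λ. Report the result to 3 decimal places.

λ̂_MAP = 1.167

ℓ'(λ) = 21/λ − 11 − 6λ. Setting this to zero and multiplying by λ: 6λ² + 11λ − 21 = 0.
λ = (−11 + √(11² + 4·6·21)) / (2·6) = (−11 + √625) / 12 = (−11 + 25)/12 = 7/6.
ℓ''(λ) = −21/λ² − 6 < 0, confirming a maximum.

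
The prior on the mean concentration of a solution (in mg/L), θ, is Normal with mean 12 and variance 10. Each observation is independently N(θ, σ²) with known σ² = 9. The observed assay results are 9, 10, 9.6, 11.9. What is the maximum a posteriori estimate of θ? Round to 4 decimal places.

n = 4; x̄ = (9 + 10 + 9.6 + 11.9)/4 = 40.5/4 = 10.125.
For a Normal prior and Normal likelihood with known variance, the posterior is Normal; its mode equals its mean, the precision-weighted average.
Prior precision 1/σ₀² = 1/10 = 0.1; data precision n/σ² = 4/9.
θ̂ = (0.1·12 + (4/9)·10.125) / (0.1 + 4/9) = 5.7/(49/90) = 513/49 ≈ 10.4694.

θ̂_MAP = 10.4694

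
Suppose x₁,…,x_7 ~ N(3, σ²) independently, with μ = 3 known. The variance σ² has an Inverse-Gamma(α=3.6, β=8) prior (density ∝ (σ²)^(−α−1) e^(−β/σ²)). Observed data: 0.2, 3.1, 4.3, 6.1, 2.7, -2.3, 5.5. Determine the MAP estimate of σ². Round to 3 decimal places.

Sum of squared deviations about the known mean: SS = (0.2−3)² + (3.1−3)² + (4.3−3)² + (6.1−3)² + (2.7−3)² + (-2.3−3)² + (5.5−3)² = 53.58.
The Normal likelihood contributes (σ²)^(−n/2) exp(−SS/(2σ²)), so the posterior is Inverse-Gamma(α + n/2, β + SS/2) = Inverse-Gamma(7.1, 34.79).
The mode of Inverse-Gamma(a, b) is b/(a+1) = 34.79/8.1 ≈ 4.295.

σ̂²_MAP = 4.295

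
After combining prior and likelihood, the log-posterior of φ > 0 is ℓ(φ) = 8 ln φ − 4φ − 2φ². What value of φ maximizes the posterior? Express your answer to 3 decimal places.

ℓ'(φ) = 8/φ − 4 − 4φ. Setting this to zero and multiplying by φ: 4φ² + 4φ − 8 = 0.
φ = (−4 + √(4² + 4·4·8)) / (2·4) = (−4 + √144) / 8 = (−4 + 12)/8 = 1.
ℓ''(φ) = −8/φ² − 4 < 0, confirming a maximum.

φ̂_MAP = 1.000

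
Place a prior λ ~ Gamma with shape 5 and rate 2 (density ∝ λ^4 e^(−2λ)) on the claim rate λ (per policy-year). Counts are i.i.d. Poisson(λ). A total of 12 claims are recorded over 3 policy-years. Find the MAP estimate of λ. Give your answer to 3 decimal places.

λ̂_MAP = 3.200

Σxᵢ = 12, n = 3.
Posterior ∝ λ^4e^(−2λ) · λ^12e^(−3λ) = λ^16e^(−5λ), i.e. Gamma(shape=17, rate=5).
The mode of a Gamma(a, b) with a ≥ 1 (shape–rate) is (a−1)/b = 16/5 ≈ 3.200.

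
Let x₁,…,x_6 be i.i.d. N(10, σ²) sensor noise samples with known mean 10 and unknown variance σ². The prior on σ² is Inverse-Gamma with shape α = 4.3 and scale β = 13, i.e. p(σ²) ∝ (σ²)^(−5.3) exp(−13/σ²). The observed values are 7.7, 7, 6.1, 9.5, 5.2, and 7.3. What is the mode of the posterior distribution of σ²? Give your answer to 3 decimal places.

Sum of squared deviations about the known mean: SS = (7.7−10)² + (7−10)² + (6.1−10)² + (9.5−10)² + (5.2−10)² + (7.3−10)² = 60.08.
The Normal likelihood contributes (σ²)^(−n/2) exp(−SS/(2σ²)), so the posterior is Inverse-Gamma(α + n/2, β + SS/2) = Inverse-Gamma(7.3, 43.04).
The mode of Inverse-Gamma(a, b) is b/(a+1) = 43.04/8.3 ≈ 5.186.

σ̂²_MAP = 5.186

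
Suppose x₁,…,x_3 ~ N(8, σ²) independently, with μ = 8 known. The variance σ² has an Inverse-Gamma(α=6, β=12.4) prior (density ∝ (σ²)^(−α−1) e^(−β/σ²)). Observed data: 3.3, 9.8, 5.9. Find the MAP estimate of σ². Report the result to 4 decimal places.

σ̂²_MAP = 3.2082

Sum of squared deviations about the known mean: SS = (3.3−8)² + (9.8−8)² + (5.9−8)² = 29.74.
The Normal likelihood contributes (σ²)^(−n/2) exp(−SS/(2σ²)), so the posterior is Inverse-Gamma(α + n/2, β + SS/2) = Inverse-Gamma(7.5, 27.27).
The mode of Inverse-Gamma(a, b) is b/(a+1) = 27.27/8.5 ≈ 3.2082.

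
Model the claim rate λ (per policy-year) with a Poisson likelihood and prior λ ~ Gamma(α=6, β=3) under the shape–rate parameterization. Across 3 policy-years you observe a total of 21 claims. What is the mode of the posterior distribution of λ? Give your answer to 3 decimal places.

Σxᵢ = 21, n = 3.
Posterior ∝ λ^5e^(−3λ) · λ^21e^(−3λ) = λ^26e^(−6λ), i.e. Gamma(shape=27, rate=6).
The mode of a Gamma(a, b) with a ≥ 1 (shape–rate) is (a−1)/b = 26/6 ≈ 4.333.

λ̂_MAP = 4.333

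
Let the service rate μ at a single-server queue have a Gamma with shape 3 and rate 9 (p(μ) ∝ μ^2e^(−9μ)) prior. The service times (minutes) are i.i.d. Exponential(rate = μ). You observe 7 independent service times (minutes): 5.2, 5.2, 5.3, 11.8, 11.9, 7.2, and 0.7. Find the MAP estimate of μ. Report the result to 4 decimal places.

The Exponential(rate=μ) likelihood is ∝ μ^n e^(−μΣtᵢ). Here n = 7 and Σtᵢ = 5.2 + 5.2 + 5.3 + 11.8 + 11.9 + 7.2 + 0.7 = 47.3.
Posterior ∝ μ^2e^(−9μ) · μ^7e^(−47.3μ) = μ^9e^(−56.3μ), i.e. Gamma(10, 56.3).
Mode = (a−1)/b = 9/56.3 ≈ 0.1599.

μ̂_MAP = 0.1599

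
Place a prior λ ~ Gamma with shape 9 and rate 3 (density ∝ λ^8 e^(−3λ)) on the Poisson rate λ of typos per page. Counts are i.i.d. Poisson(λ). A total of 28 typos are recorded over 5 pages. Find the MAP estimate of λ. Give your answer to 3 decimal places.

λ̂_MAP = 4.500

Σxᵢ = 28, n = 5.
Posterior ∝ λ^8e^(−3λ) · λ^28e^(−5λ) = λ^36e^(−8λ), i.e. Gamma(shape=37, rate=8).
The mode of a Gamma(a, b) with a ≥ 1 (shape–rate) is (a−1)/b = 36/8 ≈ 4.500.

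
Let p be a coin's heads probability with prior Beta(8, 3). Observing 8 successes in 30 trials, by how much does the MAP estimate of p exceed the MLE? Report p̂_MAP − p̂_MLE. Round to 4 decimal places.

MAP − MLE = 0.1179

Posterior is Beta(16, 25); MAP = (16−1)/(41−2) = 15/39 ≈ 0.38462.
MLE ignores the prior: p̂_MLE = k/n = 8/30 ≈ 0.26667.
Difference = 15/39 − 8/30 = 23/195 ≈ 0.1179.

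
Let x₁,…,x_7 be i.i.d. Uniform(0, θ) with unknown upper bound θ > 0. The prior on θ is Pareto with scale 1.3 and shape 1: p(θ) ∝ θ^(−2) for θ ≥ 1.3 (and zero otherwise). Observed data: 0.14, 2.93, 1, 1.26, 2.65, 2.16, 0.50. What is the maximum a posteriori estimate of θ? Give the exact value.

θ̂_MAP = 2.93

The Uniform(0, θ) likelihood is θ^(−n) for θ ≥ max(xᵢ), zero otherwise. Here max(xᵢ) = 2.93.
Posterior ∝ θ^(−2) · θ^(−7) = θ^(−9) on θ ≥ max(1.3, 2.93) = 2.93.
This density is strictly decreasing in θ, so the posterior mode lies at the lower boundary of the support.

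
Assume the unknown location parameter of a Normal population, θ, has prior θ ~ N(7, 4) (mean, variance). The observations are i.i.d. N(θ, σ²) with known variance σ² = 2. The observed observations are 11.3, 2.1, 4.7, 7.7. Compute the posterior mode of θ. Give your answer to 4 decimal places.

n = 4; x̄ = (11.3 + 2.1 + 4.7 + 7.7)/4 = 25.8/4 = 6.45.
For a Normal prior and Normal likelihood with known variance, the posterior is Normal; its mode equals its mean, the precision-weighted average.
Prior precision 1/σ₀² = 1/4 = 0.25; data precision n/σ² = 4/2 = 2.
θ̂ = (0.25·7 + 2·6.45) / (0.25 + 2) = 14.65/2.25 = 293/45 ≈ 6.5111.

θ̂_MAP = 6.5111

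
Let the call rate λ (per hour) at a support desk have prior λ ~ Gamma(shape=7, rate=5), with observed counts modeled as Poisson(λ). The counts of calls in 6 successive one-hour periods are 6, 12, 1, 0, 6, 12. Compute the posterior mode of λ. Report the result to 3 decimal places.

λ̂_MAP = 3.909

Σxᵢ = 6+12+1+0+6+12 = 37, with n = 6.
Posterior ∝ λ^6e^(−5λ) · λ^37e^(−6λ) = λ^43e^(−11λ), i.e. Gamma(shape=44, rate=11).
The mode of a Gamma(a, b) with a ≥ 1 (shape–rate) is (a−1)/b = 43/11 ≈ 3.909.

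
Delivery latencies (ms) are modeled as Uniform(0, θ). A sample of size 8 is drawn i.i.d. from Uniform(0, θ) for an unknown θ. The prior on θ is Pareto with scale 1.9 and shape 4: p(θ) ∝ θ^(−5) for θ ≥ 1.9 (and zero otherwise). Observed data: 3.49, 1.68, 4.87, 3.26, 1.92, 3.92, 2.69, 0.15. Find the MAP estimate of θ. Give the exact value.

The Uniform(0, θ) likelihood is θ^(−n) for θ ≥ max(xᵢ), zero otherwise. Here max(xᵢ) = 4.87.
Posterior ∝ θ^(−5) · θ^(−8) = θ^(−13) on θ ≥ max(1.9, 4.87) = 4.87.
This density is strictly decreasing in θ, so the posterior mode lies at the lower boundary of the support.

θ̂_MAP = 4.87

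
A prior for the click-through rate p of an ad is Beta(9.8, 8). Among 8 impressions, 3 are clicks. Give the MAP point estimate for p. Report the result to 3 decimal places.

p̂_MAP = 0.496

Prior: Beta(9.8, 8).
Data: 3 successes in 8 trials. The binomial likelihood contributes p^3(1−p)^5, so the posterior is Beta(9.8+3, 8+5) = Beta(12.8, 13).
For Beta(a, b) with a, b > 1 the mode is (a−1)/(a+b−2) = 11.8/23.8 ≈ 0.496.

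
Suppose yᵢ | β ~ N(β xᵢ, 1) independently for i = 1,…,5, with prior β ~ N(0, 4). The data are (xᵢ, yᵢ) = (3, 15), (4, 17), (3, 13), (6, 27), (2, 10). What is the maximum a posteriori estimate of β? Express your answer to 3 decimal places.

log p(β | y) = −Σ(yᵢ − βxᵢ)²/(2·1) − β²/(2·4) + const.
Setting the derivative to zero: Σxᵢ(yᵢ − βxᵢ)/1 − β/4 = 0, so β = Σxᵢyᵢ / (Σxᵢ² + σ²/τ²).
Σxᵢyᵢ = 3·15 + 4·17 + 3·13 + 6·27 + 2·10 = 334; Σxᵢ² = 74; σ²/τ² = 0.25.
β̂_MAP = 334 / (74 + 0.25) = 334/74.25 ≈ 4.498.

β̂_MAP = 4.498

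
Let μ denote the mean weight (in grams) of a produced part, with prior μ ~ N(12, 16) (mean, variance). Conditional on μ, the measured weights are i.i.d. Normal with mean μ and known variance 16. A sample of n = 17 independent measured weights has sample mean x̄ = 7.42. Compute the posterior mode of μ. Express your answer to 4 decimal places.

μ̂_MAP = 7.6744

n = 17, x̄ = 7.42.
For a Normal prior and Normal likelihood with known variance, the posterior is Normal; its mode equals its mean, the precision-weighted average.
Prior precision 1/σ₀² = 1/16 = 0.0625; data precision n/σ² = 17/16 = 1.0625.
μ̂ = (0.0625·12 + 1.0625·7.42) / (0.0625 + 1.0625) = 8.63375/1.125 = 6907/900 ≈ 7.6744.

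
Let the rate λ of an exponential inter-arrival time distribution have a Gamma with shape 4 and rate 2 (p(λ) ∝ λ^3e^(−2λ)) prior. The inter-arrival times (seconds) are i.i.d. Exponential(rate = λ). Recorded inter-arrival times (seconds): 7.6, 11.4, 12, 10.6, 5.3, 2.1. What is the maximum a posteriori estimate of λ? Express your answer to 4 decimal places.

λ̂_MAP = 0.1765

The Exponential(rate=λ) likelihood is ∝ λ^n e^(−λΣtᵢ). Here n = 6 and Σtᵢ = 7.6 + 11.4 + 12 + 10.6 + 5.3 + 2.1 = 49.
Posterior ∝ λ^3e^(−2λ) · λ^6e^(−49λ) = λ^9e^(−51λ), i.e. Gamma(10, 51).
Mode = (a−1)/b = 9/51 ≈ 0.1765.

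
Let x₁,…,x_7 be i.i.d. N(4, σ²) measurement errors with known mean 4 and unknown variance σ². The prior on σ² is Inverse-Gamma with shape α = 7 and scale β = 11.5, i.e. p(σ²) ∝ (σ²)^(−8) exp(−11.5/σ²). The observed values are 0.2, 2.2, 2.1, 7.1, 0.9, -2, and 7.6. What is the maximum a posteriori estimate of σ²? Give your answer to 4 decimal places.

σ̂²_MAP = 4.8900

Sum of squared deviations about the known mean: SS = (0.2−4)² + (2.2−4)² + (2.1−4)² + (7.1−4)² + (0.9−4)² + (-2−4)² + (7.6−4)² = 89.47.
The Normal likelihood contributes (σ²)^(−n/2) exp(−SS/(2σ²)), so the posterior is Inverse-Gamma(α + n/2, β + SS/2) = Inverse-Gamma(10.5, 56.235).
The mode of Inverse-Gamma(a, b) is b/(a+1) = 56.235/11.5 ≈ 4.8900.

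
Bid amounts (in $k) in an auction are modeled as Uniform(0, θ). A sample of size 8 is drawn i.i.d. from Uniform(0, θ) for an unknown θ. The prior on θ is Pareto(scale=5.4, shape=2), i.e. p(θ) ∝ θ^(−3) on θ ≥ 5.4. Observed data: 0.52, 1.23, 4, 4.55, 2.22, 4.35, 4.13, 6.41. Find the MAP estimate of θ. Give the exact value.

θ̂_MAP = 6.41

The Uniform(0, θ) likelihood is θ^(−n) for θ ≥ max(xᵢ), zero otherwise. Here max(xᵢ) = 6.41.
Posterior ∝ θ^(−3) · θ^(−8) = θ^(−11) on θ ≥ max(5.4, 6.41) = 6.41.
This density is strictly decreasing in θ, so the posterior mode lies at the lower boundary of the support.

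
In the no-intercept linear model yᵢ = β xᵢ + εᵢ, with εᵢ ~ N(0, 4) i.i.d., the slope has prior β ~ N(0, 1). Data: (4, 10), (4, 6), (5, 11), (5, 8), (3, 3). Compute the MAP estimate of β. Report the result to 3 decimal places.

β̂_MAP = 1.768

log p(β | y) = −Σ(yᵢ − βxᵢ)²/(2·4) − β²/(2·1) + const.
Setting the derivative to zero: Σxᵢ(yᵢ − βxᵢ)/4 − β/1 = 0, so β = Σxᵢyᵢ / (Σxᵢ² + σ²/τ²).
Σxᵢyᵢ = 4·10 + 4·6 + 5·11 + 5·8 + 3·3 = 168; Σxᵢ² = 91; σ²/τ² = 4.
β̂_MAP = 168 / (91 + 4) = 168/95 ≈ 1.768.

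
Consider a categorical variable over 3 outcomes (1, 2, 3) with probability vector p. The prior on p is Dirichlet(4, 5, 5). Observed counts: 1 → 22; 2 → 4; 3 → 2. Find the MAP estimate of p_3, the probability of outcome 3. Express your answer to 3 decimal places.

The posterior is Dirichlet(αᵢ + nᵢ) = Dirichlet(26, 9, 7).
For a Dirichlet(a₁,…,a_K) with all aᵢ > 1, the mode has j-th component (aⱼ − 1)/(Σaᵢ − K).
Here Σaᵢ = 42 and K = 3, so p_3 = (7 − 1)/(42 − 3) = 6/39 ≈ 0.154.

MAP estimate: 0.154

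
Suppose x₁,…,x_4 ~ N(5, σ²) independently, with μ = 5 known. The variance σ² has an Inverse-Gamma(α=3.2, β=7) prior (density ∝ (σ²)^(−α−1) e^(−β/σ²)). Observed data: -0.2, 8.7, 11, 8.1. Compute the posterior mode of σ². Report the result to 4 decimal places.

σ̂²_MAP = 8.0919

Sum of squared deviations about the known mean: SS = (-0.2−5)² + (8.7−5)² + (11−5)² + (8.1−5)² = 86.34.
The Normal likelihood contributes (σ²)^(−n/2) exp(−SS/(2σ²)), so the posterior is Inverse-Gamma(α + n/2, β + SS/2) = Inverse-Gamma(5.2, 50.17).
The mode of Inverse-Gamma(a, b) is b/(a+1) = 50.17/6.2 ≈ 8.0919.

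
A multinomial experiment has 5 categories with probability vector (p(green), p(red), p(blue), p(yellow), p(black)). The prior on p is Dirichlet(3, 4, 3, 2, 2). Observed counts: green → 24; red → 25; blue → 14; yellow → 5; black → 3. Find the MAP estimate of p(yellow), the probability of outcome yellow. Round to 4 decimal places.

MAP estimate of p(yellow) = 0.0750

The posterior is Dirichlet(αᵢ + nᵢ) = Dirichlet(27, 29, 17, 7, 5).
For a Dirichlet(a₁,…,a_K) with all aᵢ > 1, the mode has j-th component (aⱼ − 1)/(Σaᵢ − K).
Here Σaᵢ = 85 and K = 5, so p(yellow) = (7 − 1)/(85 − 5) = 6/80 ≈ 0.0750.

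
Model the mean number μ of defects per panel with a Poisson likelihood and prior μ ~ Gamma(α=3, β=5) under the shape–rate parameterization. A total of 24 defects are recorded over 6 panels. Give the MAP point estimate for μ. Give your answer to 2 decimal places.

μ̂_MAP = 2.36

Σxᵢ = 24, n = 6.
Posterior ∝ μ^2e^(−5μ) · μ^24e^(−6μ) = μ^26e^(−11μ), i.e. Gamma(shape=27, rate=11).
The mode of a Gamma(a, b) with a ≥ 1 (shape–rate) is (a−1)/b = 26/11 ≈ 2.36.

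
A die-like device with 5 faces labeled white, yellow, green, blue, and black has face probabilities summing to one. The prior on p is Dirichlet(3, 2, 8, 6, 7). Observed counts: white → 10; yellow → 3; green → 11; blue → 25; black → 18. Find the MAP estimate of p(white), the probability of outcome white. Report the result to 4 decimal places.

MAP estimate of p(white) = 0.1364

The posterior is Dirichlet(αᵢ + nᵢ) = Dirichlet(13, 5, 19, 31, 25).
For a Dirichlet(a₁,…,a_K) with all aᵢ > 1, the mode has j-th component (aⱼ − 1)/(Σaᵢ − K).
Here Σaᵢ = 93 and K = 5, so p(white) = (13 − 1)/(93 − 5) = 12/88 ≈ 0.1364.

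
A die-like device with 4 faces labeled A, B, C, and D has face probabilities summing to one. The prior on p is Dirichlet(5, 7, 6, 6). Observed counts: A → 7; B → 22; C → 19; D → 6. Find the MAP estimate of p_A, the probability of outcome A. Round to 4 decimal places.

MAP estimate of p_A = 0.1486

The posterior is Dirichlet(αᵢ + nᵢ) = Dirichlet(12, 29, 25, 12).
For a Dirichlet(a₁,…,a_K) with all aᵢ > 1, the mode has j-th component (aⱼ − 1)/(Σaᵢ − K).
Here Σaᵢ = 78 and K = 4, so p_A = (12 − 1)/(78 − 4) = 11/74 ≈ 0.1486.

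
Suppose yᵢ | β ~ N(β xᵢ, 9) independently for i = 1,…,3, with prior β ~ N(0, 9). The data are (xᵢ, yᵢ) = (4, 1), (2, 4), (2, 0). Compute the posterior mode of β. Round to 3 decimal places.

log p(β | y) = −Σ(yᵢ − βxᵢ)²/(2·9) − β²/(2·9) + const.
Setting the derivative to zero: Σxᵢ(yᵢ − βxᵢ)/9 − β/9 = 0, so β = Σxᵢyᵢ / (Σxᵢ² + σ²/τ²).
Σxᵢyᵢ = 4·1 + 2·4 + 2·0 = 12; Σxᵢ² = 24; σ²/τ² = 1.
β̂_MAP = 12 / (24 + 1) = 12/25 ≈ 0.480.

β̂_MAP = 0.480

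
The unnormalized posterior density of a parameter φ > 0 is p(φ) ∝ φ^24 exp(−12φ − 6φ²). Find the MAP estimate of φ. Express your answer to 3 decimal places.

φ̂_MAP = 1.000

ℓ'(φ) = 24/φ − 12 − 12φ. Setting this to zero and multiplying by φ: 12φ² + 12φ − 24 = 0.
φ = (−12 + √(12² + 4·12·24)) / (2·12) = (−12 + √1296) / 24 = (−12 + 36)/24 = 1.
ℓ''(φ) = −24/φ² − 12 < 0, confirming a maximum.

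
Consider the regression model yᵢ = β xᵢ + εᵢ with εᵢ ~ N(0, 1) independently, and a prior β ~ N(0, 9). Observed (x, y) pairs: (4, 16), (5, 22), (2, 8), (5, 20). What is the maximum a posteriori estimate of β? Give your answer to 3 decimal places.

β̂_MAP = 4.136

log p(β | y) = −Σ(yᵢ − βxᵢ)²/(2·1) − β²/(2·9) + const.
Setting the derivative to zero: Σxᵢ(yᵢ − βxᵢ)/1 − β/9 = 0, so β = Σxᵢyᵢ / (Σxᵢ² + σ²/τ²).
Σxᵢyᵢ = 4·16 + 5·22 + 2·8 + 5·20 = 290; Σxᵢ² = 70; σ²/τ² = 1/9.
β̂_MAP = 290 / (70 + 1/9) = 290/(631/9) = 2610/631 ≈ 4.136.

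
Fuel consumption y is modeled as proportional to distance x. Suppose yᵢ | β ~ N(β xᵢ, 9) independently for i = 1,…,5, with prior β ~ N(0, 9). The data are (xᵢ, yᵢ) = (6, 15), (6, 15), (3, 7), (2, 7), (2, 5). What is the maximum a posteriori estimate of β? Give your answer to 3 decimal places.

log p(β | y) = −Σ(yᵢ − βxᵢ)²/(2·9) − β²/(2·9) + const.
Setting the derivative to zero: Σxᵢ(yᵢ − βxᵢ)/9 − β/9 = 0, so β = Σxᵢyᵢ / (Σxᵢ² + σ²/τ²).
Σxᵢyᵢ = 6·15 + 6·15 + 3·7 + 2·7 + 2·5 = 225; Σxᵢ² = 89; σ²/τ² = 1.
β̂_MAP = 225 / (89 + 1) = 225/90 ≈ 2.500.

β̂_MAP = 2.500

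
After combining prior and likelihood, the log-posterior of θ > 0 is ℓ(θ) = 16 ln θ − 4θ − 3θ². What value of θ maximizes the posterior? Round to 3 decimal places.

ℓ'(θ) = 16/θ − 4 − 6θ. Setting this to zero and multiplying by θ: 6θ² + 4θ − 16 = 0.
θ = (−4 + √(4² + 4·6·16)) / (2·6) = (−4 + √400) / 12 = (−4 + 20)/12 = 4/3.
ℓ''(θ) = −16/θ² − 6 < 0, confirming a maximum.

θ̂_MAP = 1.333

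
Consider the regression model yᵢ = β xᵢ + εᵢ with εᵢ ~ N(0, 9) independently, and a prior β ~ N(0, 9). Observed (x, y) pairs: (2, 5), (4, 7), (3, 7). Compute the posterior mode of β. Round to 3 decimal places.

log p(β | y) = −Σ(yᵢ − βxᵢ)²/(2·9) − β²/(2·9) + const.
Setting the derivative to zero: Σxᵢ(yᵢ − βxᵢ)/9 − β/9 = 0, so β = Σxᵢyᵢ / (Σxᵢ² + σ²/τ²).
Σxᵢyᵢ = 2·5 + 4·7 + 3·7 = 59; Σxᵢ² = 29; σ²/τ² = 1.
β̂_MAP = 59 / (29 + 1) = 59/30 ≈ 1.967.

β̂_MAP = 1.967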